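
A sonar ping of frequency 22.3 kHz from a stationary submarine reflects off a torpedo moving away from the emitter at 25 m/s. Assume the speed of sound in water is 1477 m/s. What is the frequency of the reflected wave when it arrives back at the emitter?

At the torpedo (a moving observer), f₁ = f₀ · (v − u)/v = 22.3 × 1452/1477 ≈ 21.9 kHz.
On reflection it acts as a source moving away from the stationary detector: f₂ = f₁ · v/(v + u) = 21.9 × 1477/1502 ≈ 21.6 kHz.
Equivalently f₂ = f₀ · (v − u)/(v + u).

21.6 kHz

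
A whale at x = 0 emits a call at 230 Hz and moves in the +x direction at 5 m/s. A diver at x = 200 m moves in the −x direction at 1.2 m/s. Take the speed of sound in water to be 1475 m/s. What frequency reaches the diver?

The observer lies on the +x side, so the source is heading toward the observer and the observer is heading toward the source.
General Doppler shift: f' = f · (v + v_o)/(v − v_s).
f' = 230 × (1475 + 1.2)/(1475 − 5) = 230 × 1476.2/1470 ≈ 231 Hz.

231 Hz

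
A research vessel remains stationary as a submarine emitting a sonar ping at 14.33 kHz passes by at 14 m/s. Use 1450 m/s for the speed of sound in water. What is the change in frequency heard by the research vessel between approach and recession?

0.277 kHz

Approaching: f₁ = f · v/(v − v_s) = 14.33 × 1450/1436 ≈ 14.470 kHz.
Receding: f₂ = f · v/(v + v_s) = 14.33 × 1450/1464 ≈ 14.193 kHz.
Drop: f₁ − f₂ = 2f·v·v_s/(v² − v_s²) = 2 × 14.33 × 1450 × 14/(1450² − 14²) ≈ 0.277 kHz.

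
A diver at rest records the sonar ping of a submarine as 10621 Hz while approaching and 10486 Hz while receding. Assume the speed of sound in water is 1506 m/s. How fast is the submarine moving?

9.6 m/s

f₁/f₂ = (v + v_s)/(v − v_s), so v_s = v · (f₁ − f₂)/(f₁ + f₂).
v_s = 1506 × (10621 − 10486)/(10621 + 10486) = 1506 × 135/21107 ≈ 9.6 m/s.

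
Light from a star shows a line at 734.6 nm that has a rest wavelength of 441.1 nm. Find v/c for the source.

λ'/λ₀ = 1.6654 > 1 (redshift), so the source is receding.
λ'/λ₀ = √((1 + β)/(1 − β)) for a receding source ⇒ β = (r² − 1)/(r² + 1) with r = λ'/λ₀.
β = (2.7735 − 1)/(2.7735 + 1) ≈ 0.470.

0.470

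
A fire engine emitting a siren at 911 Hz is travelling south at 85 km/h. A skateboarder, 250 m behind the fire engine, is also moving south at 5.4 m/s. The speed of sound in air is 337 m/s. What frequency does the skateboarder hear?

85 km/h = 23.61 m/s.
The skateboarder is behind, so the fire engine is moving away from it while the skateboarder is moving toward the fire engine.
With source receding and observer approaching, f' = f · (v + v_o)/(v + v_s).
f' = 911 × (337 + 5.4)/(337 + 23.61) = 911 × 342.4/360.61 ≈ 865 Hz.

865 Hz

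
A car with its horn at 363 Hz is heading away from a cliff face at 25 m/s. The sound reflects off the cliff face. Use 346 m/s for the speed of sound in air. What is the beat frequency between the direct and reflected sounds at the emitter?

The cliff face receives the sound from a moving source: f₁ = f₀ · v/(v + v_e) = 363 × 346/371 ≈ 338.5 Hz.
On the return leg the car is a moving observer: f₂ = f₁ · (v − v_e)/v = 338.5 × 321/346 ≈ 314.1 Hz.
Beat against the emitted tone: |f₂ − f₀| = 2v_e·f₀/(v + v_e) = 2 × 25 × 363/371 ≈ 48.9 Hz.

48.9 Hz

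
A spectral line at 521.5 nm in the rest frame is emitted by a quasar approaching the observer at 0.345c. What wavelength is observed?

Relativistic Doppler for wavelength: λ' = λ₀ · √((1 − β)/(1 + β)).
λ' = 521.5 × √(0.6550/1.3450) = 521.5 × 0.69785 ≈ 363.9 nm.

363.9 nm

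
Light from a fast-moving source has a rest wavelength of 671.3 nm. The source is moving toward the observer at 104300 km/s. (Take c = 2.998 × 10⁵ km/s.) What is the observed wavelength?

β = v/c = 104300/299800 = 0.3479.
Relativistic Doppler for wavelength: λ' = λ₀ · √((1 − β)/(1 + β)).
λ' = 671.3 × √(0.6521/1.3479) = 671.3 × 0.69555 ≈ 466.9 nm.

466.9 nm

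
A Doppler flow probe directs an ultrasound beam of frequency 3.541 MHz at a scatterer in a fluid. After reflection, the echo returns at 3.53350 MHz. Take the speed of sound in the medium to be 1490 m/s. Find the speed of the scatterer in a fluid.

Double Doppler shift off a moving reflector: f₂ = f₀ · (v + u)/(v − u) (u > 0 toward emitter).
Rearranging, u = v · (f₂ − f₀)/(f₂ + f₀) = 1490 × -0.00750/7.07450 ≈ -1.58 m/s.
So the scatterer in a fluid is moving at 1.58 m/s away from the emitter.

1.58 m/s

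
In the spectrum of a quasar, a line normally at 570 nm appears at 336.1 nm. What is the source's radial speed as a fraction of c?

λ'/λ₀ = 0.5896 < 1 (blueshift), so the source is approaching.
λ'/λ₀ = √((1 − β)/(1 + β)) for an approaching source ⇒ β = (1 − r²)/(1 + r²) with r = λ'/λ₀.
β = (1 − 0.3477)/(1 + 0.3477) ≈ 0.484.

0.484c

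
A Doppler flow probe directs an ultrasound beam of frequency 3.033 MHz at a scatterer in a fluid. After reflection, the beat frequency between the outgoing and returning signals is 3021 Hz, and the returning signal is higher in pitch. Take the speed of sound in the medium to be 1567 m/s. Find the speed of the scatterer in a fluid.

0.78 m/s

Double Doppler shift off a moving reflector: f₂ = f₀ · (v + u)/(v − u) (u > 0 toward emitter).
Returning signal is higher, so f₂ = f₀ + Δf = 3033000 + 3021 = 3036021 Hz.
Rearranging, u = v · (f₂ − f₀)/(f₂ + f₀) = 1567 × 3021/6069021 ≈ 0.78 m/s.
So the scatterer in a fluid is moving at 0.78 m/s toward the emitter.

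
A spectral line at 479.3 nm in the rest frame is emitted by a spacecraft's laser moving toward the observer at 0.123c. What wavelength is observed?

Relativistic Doppler for wavelength: λ' = λ₀ · √((1 − β)/(1 + β)).
λ' = 479.3 × √(0.8770/1.1230) = 479.3 × 0.88371 ≈ 423.6 nm.

423.6 nm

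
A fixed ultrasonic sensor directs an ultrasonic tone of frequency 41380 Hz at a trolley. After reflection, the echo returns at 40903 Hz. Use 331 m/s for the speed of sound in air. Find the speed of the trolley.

1.92 m/s

Double Doppler shift off a moving reflector: f₂ = f₀ · (v + u)/(v − u) (u > 0 toward emitter).
Rearranging, u = v · (f₂ − f₀)/(f₂ + f₀) = 331 × -477/82283 ≈ -1.92 m/s.
So the trolley is moving at 1.92 m/s away from the emitter.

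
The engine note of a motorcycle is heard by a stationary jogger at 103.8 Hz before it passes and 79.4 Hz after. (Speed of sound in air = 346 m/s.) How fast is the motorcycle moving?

f₁/f₂ = (v + v_s)/(v − v_s), so v_s = v · (f₁ − f₂)/(f₁ + f₂).
v_s = 346 × (103.8 − 79.4)/(103.8 + 79.4) = 346 × 24.4/183.2 ≈ 46 m/s.

46 m/s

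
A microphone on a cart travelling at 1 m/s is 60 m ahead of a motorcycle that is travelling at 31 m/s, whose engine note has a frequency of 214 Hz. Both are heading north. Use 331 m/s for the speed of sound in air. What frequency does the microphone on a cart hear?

The microphone on a cart is ahead, so the motorcycle is moving toward it while the microphone on a cart is moving away from the motorcycle.
General Doppler shift: f' = f · (v − v_o)/(v − v_s).
f' = 214 × (331 − 1)/(331 − 31) = 214 × 330/300 ≈ 235 Hz.

235 Hz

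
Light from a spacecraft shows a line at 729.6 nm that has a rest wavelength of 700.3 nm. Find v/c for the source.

λ'/λ₀ = 1.0418 > 1 (redshift), so the source is receding.
λ'/λ₀ = √((1 + β)/(1 − β)) for a receding source ⇒ β = (r² − 1)/(r² + 1) with r = λ'/λ₀.
β = (1.0854 − 1)/(1.0854 + 1) ≈ 0.041.

0.041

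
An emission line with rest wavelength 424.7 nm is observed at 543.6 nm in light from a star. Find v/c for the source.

0.242c

λ'/λ₀ = 1.2800 > 1 (redshift), so the source is receding.
λ'/λ₀ = √((1 + β)/(1 − β)) for a receding source ⇒ β = (r² − 1)/(r² + 1) with r = λ'/λ₀.
β = (1.6383 − 1)/(1.6383 + 1) ≈ 0.242.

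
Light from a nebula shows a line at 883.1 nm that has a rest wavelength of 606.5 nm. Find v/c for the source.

λ'/λ₀ = 1.4561 > 1 (redshift), so the source is receding.
λ'/λ₀ = √((1 + β)/(1 − β)) for a receding source ⇒ β = (r² − 1)/(r² + 1) with r = λ'/λ₀.
β = (2.1201 − 1)/(2.1201 + 1) ≈ 0.359.

0.359c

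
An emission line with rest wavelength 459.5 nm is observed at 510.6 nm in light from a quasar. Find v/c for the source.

0.105

λ'/λ₀ = 1.1112 > 1 (redshift), so the source is receding.
λ'/λ₀ = √((1 + β)/(1 − β)) for a receding source ⇒ β = (r² − 1)/(r² + 1) with r = λ'/λ₀.
β = (1.2348 − 1)/(1.2348 + 1) ≈ 0.105.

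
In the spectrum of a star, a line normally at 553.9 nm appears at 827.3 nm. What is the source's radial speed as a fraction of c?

0.381c

λ'/λ₀ = 1.4936 > 1 (redshift), so the source is receding.
λ'/λ₀ = √((1 + β)/(1 − β)) for a receding source ⇒ β = (r² − 1)/(r² + 1) with r = λ'/λ₀.
β = (2.2308 − 1)/(2.2308 + 1) ≈ 0.381.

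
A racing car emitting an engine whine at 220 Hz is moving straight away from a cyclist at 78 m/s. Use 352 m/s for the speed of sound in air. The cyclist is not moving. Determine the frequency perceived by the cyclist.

Only the source moves, away from the listener, so f' = f · v/(v + v_s).
f' = 220 × 352/(352 + 78) = 220 × 352/430 ≈ 180 Hz.

180 Hz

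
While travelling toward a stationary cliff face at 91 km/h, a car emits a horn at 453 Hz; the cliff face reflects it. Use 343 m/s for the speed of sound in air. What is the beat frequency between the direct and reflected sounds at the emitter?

91 km/h = 25.28 m/s.
The cliff face receives the sound from a moving source: f₁ = f₀ · v/(v − v_e) = 453 × 343/317.72 ≈ 489.0 Hz.
On the return leg the car is a moving observer: f₂ = f₁ · (v + v_e)/v = 489.0 × 368.28/343 ≈ 525.1 Hz.
Beat against the emitted tone: |f₂ − f₀| = 2v_e·f₀/(v − v_e) = 2 × 25.28 × 453/317.72 ≈ 72 Hz.

72 Hz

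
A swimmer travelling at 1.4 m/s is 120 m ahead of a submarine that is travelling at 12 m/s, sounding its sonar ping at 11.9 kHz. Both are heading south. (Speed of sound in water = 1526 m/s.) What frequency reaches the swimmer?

11.98 kHz

The swimmer is ahead, so the submarine is moving toward it while the swimmer is moving away from the submarine.
General Doppler shift: f' = f · (v − v_o)/(v − v_s).
f' = 11.9 × (1526 − 1.4)/(1526 − 12) = 11.9 × 1524.6/1514 ≈ 11.98 kHz.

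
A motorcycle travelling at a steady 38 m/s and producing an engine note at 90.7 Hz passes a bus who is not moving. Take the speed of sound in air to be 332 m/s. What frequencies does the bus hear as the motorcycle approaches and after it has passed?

102 Hz approaching; 81 Hz receding

Approaching: f₁ = f · v/(v − v_s) = 90.7 × 332/294 ≈ 102 Hz.
Receding: f₂ = f · v/(v + v_s) = 90.7 × 332/370 ≈ 81 Hz.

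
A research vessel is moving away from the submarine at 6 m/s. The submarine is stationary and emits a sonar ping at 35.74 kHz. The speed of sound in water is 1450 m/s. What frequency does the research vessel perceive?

Only the observer moves, away from the source, so f' = f · (v − v_o)/v.
f' = 35.74 × (1450 − 6)/1450 = 35.74 × 1444/1450 ≈ 35.6 kHz.

35.6 kHz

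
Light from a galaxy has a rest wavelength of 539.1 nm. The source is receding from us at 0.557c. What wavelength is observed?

1010.7 nm

Relativistic Doppler for wavelength: λ' = λ₀ · √((1 + β)/(1 − β)).
λ' = 539.1 × √(1.5570/0.4430) = 539.1 × 1.87475 ≈ 1010.7 nm.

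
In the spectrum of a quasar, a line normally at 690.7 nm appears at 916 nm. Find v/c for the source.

0.275c

λ'/λ₀ = 1.3262 > 1 (redshift), so the source is receding.
λ'/λ₀ = √((1 + β)/(1 − β)) for a receding source ⇒ β = (r² − 1)/(r² + 1) with r = λ'/λ₀.
β = (1.7588 − 1)/(1.7588 + 1) ≈ 0.275.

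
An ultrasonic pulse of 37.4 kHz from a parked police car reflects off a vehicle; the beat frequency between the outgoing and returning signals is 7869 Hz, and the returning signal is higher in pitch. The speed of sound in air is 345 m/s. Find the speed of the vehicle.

Double Doppler shift off a moving reflector: f₂ = f₀ · (v + u)/(v − u) (u > 0 toward emitter).
Returning signal is higher, so f₂ = f₀ + Δf = 37400 + 7869 = 45269 Hz.
Rearranging, u = v · (f₂ − f₀)/(f₂ + f₀) = 345 × 7869/82669 ≈ 33 m/s.
So the vehicle is moving at 33 m/s toward the emitter.

33 m/s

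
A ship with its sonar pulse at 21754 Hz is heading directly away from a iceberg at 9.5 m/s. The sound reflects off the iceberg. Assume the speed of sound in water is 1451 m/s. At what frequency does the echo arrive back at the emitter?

The iceberg receives the sound from a moving source: f₁ = f₀ · v/(v + v_e) = 21754 × 1451/1460.5 ≈ 21612 Hz.
On the return leg the ship is a moving observer: f₂ = f₁ · (v − v_e)/v = 21612 × 1441.5/1451 ≈ 21471 Hz.
Equivalently f₂ = f₀ · (v − v_e)/(v + v_e).

21471 Hz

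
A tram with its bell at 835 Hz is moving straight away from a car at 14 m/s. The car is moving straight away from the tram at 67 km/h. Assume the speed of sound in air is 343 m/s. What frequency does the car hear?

759 Hz

67 km/h = 18.61 m/s.
General Doppler shift: f' = f · (v − v_o)/(v + v_s).
f' = 835 × (343 − 18.61)/(343 + 14) = 835 × 324.39/357 ≈ 759 Hz.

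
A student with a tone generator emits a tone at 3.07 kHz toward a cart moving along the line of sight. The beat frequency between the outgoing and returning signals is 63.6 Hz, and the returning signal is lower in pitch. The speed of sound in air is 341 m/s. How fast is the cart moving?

Double Doppler shift off a moving reflector: f₂ = f₀ · (v + u)/(v − u) (u > 0 toward emitter).
Returning signal is lower, so f₂ = f₀ − Δf = 3070 − 63.6 = 3006.4 Hz.
Rearranging, u = v · (f₂ − f₀)/(f₂ + f₀) = 341 × -63.6/6076.4 ≈ -3.6 m/s.
So the cart is moving at 3.6 m/s away from the emitter.

3.6 m/s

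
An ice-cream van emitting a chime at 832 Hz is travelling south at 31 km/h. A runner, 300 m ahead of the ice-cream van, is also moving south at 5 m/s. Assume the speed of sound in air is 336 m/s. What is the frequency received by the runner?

841 Hz

31 km/h = 8.611 m/s.
The runner is ahead, so the ice-cream van is moving toward it while the runner is moving away from the ice-cream van.
General Doppler shift: f' = f · (v − v_o)/(v − v_s).
f' = 832 × (336 − 5)/(336 − 8.611) = 832 × 331/327.39 ≈ 841 Hz.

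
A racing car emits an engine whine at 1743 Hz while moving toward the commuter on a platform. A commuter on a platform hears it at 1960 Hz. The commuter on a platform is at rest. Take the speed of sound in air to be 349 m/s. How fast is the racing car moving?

f' = f · v/(v − v_s) ⇒ v_s = v · |1 − f/f'|.
v_s = 349 × |1 − 1743/1960| = 349 × 0.1107 ≈ 39 m/s.

39 m/s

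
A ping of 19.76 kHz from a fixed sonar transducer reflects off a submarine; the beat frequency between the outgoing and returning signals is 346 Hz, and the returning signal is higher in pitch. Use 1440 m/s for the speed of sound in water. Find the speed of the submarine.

Double Doppler shift off a moving reflector: f₂ = f₀ · (v + u)/(v − u) (u > 0 toward emitter).
Returning signal is higher, so f₂ = f₀ + Δf = 19760 + 346 = 20106 Hz.
Rearranging, u = v · (f₂ − f₀)/(f₂ + f₀) = 1440 × 346/39866 ≈ 12.5 m/s.
So the submarine is moving at 12.5 m/s toward the emitter.

12.5 m/s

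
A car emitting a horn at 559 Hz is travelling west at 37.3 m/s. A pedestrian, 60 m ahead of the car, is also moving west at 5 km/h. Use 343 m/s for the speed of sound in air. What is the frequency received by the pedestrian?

625 Hz

5 km/h = 1.389 m/s.
The pedestrian is ahead, so the car is moving toward it while the pedestrian is moving away from the car.
Both move, so f' = f · (v − v_o)/(v − v_s).
f' = 559 × (343 − 1.389)/(343 − 37.3) = 559 × 341.61/305.7 ≈ 625 Hz.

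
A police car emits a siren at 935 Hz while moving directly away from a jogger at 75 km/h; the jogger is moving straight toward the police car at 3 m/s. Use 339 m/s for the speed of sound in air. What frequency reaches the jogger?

889 Hz

75 km/h = 20.83 m/s.
General Doppler shift: f' = f · (v + v_o)/(v + v_s).
f' = 935 × (339 + 3)/(339 + 20.83) = 935 × 342/359.83 ≈ 889 Hz.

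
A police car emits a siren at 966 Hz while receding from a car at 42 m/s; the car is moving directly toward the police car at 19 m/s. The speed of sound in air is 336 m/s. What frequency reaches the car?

907 Hz

Both move, so f' = f · (v + v_o)/(v + v_s).
f' = 966 × (336 + 19)/(336 + 42) = 966 × 355/378 ≈ 907 Hz.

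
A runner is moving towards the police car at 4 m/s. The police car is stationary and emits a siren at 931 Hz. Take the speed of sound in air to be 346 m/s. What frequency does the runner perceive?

Moving observer, stationary source: f' = f · (v + v_o)/v.
f' = 931 × (346 + 4)/346 = 931 × 350/346 ≈ 942 Hz.

942 Hz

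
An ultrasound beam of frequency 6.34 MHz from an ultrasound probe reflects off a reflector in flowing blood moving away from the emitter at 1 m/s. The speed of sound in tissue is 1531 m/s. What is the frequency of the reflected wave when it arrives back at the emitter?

6.332 MHz

The reflector in flowing blood first receives the wave as a moving observer: f₁ = f₀ · (v − u)/v = 6.34 × (1531 − 1)/1531 ≈ 6.336 MHz.
On reflection it acts as a source moving away from the stationary detector: f₂ = f₁ · v/(v + u) = 6.336 × 1531/1532 ≈ 6.332 MHz.
Equivalently f₂ = f₀ · (v − u)/(v + u).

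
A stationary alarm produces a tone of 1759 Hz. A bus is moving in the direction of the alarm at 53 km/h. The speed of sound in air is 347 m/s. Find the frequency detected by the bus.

53 km/h = 14.72 m/s.
Only the observer moves, toward the source, so f' = f · (v + v_o)/v.
f' = 1759 × (347 + 14.72)/347 = 1759 × 361.72/347 ≈ 1834 Hz.

1834 Hz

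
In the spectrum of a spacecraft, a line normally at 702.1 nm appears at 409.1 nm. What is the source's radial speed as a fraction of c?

0.493c

λ'/λ₀ = 0.5827 < 1 (blueshift), so the source is approaching.
λ'/λ₀ = √((1 − β)/(1 + β)) for an approaching source ⇒ β = (1 − r²)/(1 + r²) with r = λ'/λ₀.
β = (1 − 0.3395)/(1 + 0.3395) ≈ 0.493.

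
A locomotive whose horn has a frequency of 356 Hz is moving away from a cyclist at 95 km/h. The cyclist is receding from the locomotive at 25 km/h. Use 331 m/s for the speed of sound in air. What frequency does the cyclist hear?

323 Hz

95 km/h = 26.39 m/s; 25 km/h = 6.944 m/s.
General Doppler shift: f' = f · (v − v_o)/(v + v_s).
f' = 356 × (331 − 6.944)/(331 + 26.39) = 356 × 324.06/357.39 ≈ 323 Hz.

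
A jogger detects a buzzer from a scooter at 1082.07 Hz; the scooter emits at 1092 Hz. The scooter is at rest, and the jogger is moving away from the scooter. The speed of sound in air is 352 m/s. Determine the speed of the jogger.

3.2 m/s

f' = f · (v − v_o)/v ⇒ v_o = v · |f'/f − 1|.
v_o = 352 × |1082.07/1092 − 1| = 352 × 0.009093 ≈ 3.2 m/s.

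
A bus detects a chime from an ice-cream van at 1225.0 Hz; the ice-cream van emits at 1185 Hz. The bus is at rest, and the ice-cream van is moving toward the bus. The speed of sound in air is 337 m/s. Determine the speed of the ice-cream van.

11.0 m/s

f' = f · v/(v − v_s) ⇒ v_s = v · |1 − f/f'|.
v_s = 337 × |1 − 1185/1225.0| = 337 × 0.03265 ≈ 11.0 m/s.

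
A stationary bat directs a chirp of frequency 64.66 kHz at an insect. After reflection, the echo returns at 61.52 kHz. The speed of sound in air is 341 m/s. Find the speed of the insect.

8.5 m/s

Double Doppler shift off a moving reflector: f₂ = f₀ · (v + u)/(v − u) (u > 0 toward emitter).
Rearranging, u = v · (f₂ − f₀)/(f₂ + f₀) = 341 × -3.14/126.18 ≈ -8.5 m/s.
So the insect is moving at 8.5 m/s away from the emitter.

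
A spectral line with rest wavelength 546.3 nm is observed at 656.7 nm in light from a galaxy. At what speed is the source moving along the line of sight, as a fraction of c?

0.182

λ'/λ₀ = 1.2021 > 1 (redshift), so the source is receding.
λ'/λ₀ = √((1 + β)/(1 − β)) for a receding source ⇒ β = (r² − 1)/(r² + 1) with r = λ'/λ₀.
β = (1.4450 − 1)/(1.4450 + 1) ≈ 0.182.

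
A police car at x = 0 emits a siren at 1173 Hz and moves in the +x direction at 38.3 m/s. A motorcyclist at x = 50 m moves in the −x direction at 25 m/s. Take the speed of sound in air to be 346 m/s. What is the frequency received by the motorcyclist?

The observer lies on the +x side, so the source is heading toward the observer and the observer is heading toward the source.
Both move, so f' = f · (v + v_o)/(v − v_s).
f' = 1173 × (346 + 25)/(346 − 38.3) = 1173 × 371/307.7 ≈ 1414 Hz.

1414 Hz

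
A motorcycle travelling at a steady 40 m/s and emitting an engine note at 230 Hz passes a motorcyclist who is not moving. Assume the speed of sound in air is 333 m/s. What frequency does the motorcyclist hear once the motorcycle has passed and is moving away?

Receding: f₂ = f · v/(v + v_s) = 230 × 333/373 ≈ 205 Hz.

205 Hz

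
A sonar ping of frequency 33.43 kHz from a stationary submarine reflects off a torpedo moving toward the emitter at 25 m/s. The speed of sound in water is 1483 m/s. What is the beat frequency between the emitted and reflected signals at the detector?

At the torpedo (a moving observer), f₁ = f₀ · (v + u)/v = 33.43 × 1508/1483 ≈ 33.994 kHz.
On reflection it acts as a source moving toward the stationary detector: f₂ = f₁ · v/(v − u) = 33.994 × 1483/1458 ≈ 34.576 kHz.
Beat frequency (with f₀ = 33430 Hz): |f₂ − f₀| = 2u·f₀/(v − u) = 2 × 25 × 33430/1458 ≈ 1146 Hz.

1146 Hz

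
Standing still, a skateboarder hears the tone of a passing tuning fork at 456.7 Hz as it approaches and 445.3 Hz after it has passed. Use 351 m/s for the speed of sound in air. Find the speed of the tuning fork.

4.4 m/s

f₁/f₂ = (v + v_s)/(v − v_s), so v_s = v · (f₁ − f₂)/(f₁ + f₂).
v_s = 351 × (456.7 − 445.3)/(456.7 + 445.3) = 351 × 11.4/902.0 ≈ 4.4 m/s.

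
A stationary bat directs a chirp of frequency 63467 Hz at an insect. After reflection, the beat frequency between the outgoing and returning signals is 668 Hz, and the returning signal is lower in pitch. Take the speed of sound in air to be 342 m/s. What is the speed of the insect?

1.81 m/s

Double Doppler shift off a moving reflector: f₂ = f₀ · (v + u)/(v − u) (u > 0 toward emitter).
Returning signal is lower, so f₂ = f₀ − Δf = 63467 − 668 = 62799 Hz.
Rearranging, u = v · (f₂ − f₀)/(f₂ + f₀) = 342 × -668/126266 ≈ -1.81 m/s.
So the insect is moving at 1.81 m/s away from the emitter.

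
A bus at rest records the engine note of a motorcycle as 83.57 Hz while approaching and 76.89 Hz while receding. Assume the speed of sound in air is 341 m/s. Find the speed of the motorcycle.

f₁/f₂ = (v + v_s)/(v − v_s), so v_s = v · (f₁ − f₂)/(f₁ + f₂).
v_s = 341 × (83.57 − 76.89)/(83.57 + 76.89) = 341 × 6.68/160.46 ≈ 14.2 m/s.

14.2 m/s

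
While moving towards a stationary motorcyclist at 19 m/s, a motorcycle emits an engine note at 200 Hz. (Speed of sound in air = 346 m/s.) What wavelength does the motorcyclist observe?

Moving source, stationary observer: f' = f · v/(v − v_s) since the source is approaching.
f' = 200 × 346/(346 − 19) ≈ 212 Hz.
λ' = v/f' = 346/211.621 ≈ 1.64 m.

1.64 m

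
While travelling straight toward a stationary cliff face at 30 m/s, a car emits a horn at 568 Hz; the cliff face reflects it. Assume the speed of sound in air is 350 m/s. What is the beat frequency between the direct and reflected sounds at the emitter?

The cliff face receives the sound from a moving source: f₁ = f₀ · v/(v − v_e) = 568 × 350/320 ≈ 621.2 Hz.
On the return leg the car is a moving observer: f₂ = f₁ · (v + v_e)/v = 621.2 × 380/350 ≈ 674.5 Hz.
Equivalently f₂ = f₀ · (v + v_e)/(v − v_e).
Beat against the emitted tone: |f₂ − f₀| = 2v_e·f₀/(v − v_e) = 2 × 30 × 568/320 ≈ 106 Hz.

106 Hz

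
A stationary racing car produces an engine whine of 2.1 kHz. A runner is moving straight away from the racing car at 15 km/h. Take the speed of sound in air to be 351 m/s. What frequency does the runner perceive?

15 km/h = 4.167 m/s.
Moving observer, stationary source: f' = f · (v − v_o)/v.
f' = 2.1 × (351 − 4.167)/351 = 2.1 × 346.83/351 ≈ 2.08 kHz.

2.08 kHz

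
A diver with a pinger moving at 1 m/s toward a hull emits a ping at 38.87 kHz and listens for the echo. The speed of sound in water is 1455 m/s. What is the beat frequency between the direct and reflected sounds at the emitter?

The hull receives the sound from a moving source: f₁ = f₀ · v/(v − v_e) = 38.87 × 1455/1454 ≈ 38.8967 kHz.
On the return leg the diver with a pinger is a moving observer: f₂ = f₁ · (v + v_e)/v = 38.8967 × 1456/1455 ≈ 38.9235 kHz.
Equivalently f₂ = f₀ · (v + v_e)/(v − v_e).
Beat against the emitted tone (with f₀ = 38870 Hz): |f₂ − f₀| = 2v_e·f₀/(v − v_e) = 2 × 1 × 38870/1454 ≈ 53.5 Hz.

53.5 Hz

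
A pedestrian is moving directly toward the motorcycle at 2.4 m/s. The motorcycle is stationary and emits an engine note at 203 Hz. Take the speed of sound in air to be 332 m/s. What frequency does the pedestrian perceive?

204 Hz

Moving observer, stationary source: f' = f · (v + v_o)/v.
f' = 203 × (332 + 2.4)/332 = 203 × 334.4/332 ≈ 204 Hz.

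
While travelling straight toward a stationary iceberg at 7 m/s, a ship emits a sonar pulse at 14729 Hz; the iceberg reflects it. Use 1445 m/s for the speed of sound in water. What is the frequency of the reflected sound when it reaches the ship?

The iceberg receives the sound from a moving source: f₁ = f₀ · v/(v − v_e) = 14729 × 1445/1438 ≈ 14801 Hz.
On the return leg the ship is a moving observer: f₂ = f₁ · (v + v_e)/v = 14801 × 1452/1445 ≈ 14872 Hz.

14872 Hz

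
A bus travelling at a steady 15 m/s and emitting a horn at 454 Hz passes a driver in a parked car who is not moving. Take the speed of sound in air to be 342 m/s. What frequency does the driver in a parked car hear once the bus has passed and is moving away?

435 Hz

Receding: f₂ = f · v/(v + v_s) = 454 × 342/357 ≈ 435 Hz.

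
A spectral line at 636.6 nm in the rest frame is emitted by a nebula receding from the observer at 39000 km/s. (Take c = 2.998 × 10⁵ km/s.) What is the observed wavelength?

β = v/c = 39000/299800 = 0.1301.
Relativistic Doppler for wavelength: λ' = λ₀ · √((1 + β)/(1 − β)).
λ' = 636.6 × √(1.1301/0.8699) = 636.6 × 1.13977 ≈ 725.6 nm.

725.6 nm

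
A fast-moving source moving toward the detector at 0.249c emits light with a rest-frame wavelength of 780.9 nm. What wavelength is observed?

605.5 nm

Relativistic Doppler for wavelength: λ' = λ₀ · √((1 − β)/(1 + β)).
λ' = 780.9 × √(0.7510/1.2490) = 780.9 × 0.77542 ≈ 605.5 nm.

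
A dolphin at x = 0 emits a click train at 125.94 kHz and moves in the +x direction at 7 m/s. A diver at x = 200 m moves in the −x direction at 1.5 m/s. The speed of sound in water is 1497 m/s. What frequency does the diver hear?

126.7 kHz

The observer lies on the +x side, so the source is heading toward the observer and the observer is heading toward the source.
General Doppler shift: f' = f · (v + v_o)/(v − v_s).
f' = 125.94 × (1497 + 1.5)/(1497 − 7) = 125.94 × 1498.5/1490 ≈ 126.7 kHz.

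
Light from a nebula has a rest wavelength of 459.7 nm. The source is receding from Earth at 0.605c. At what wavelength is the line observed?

Relativistic Doppler for wavelength: λ' = λ₀ · √((1 + β)/(1 − β)).
λ' = 459.7 × √(1.6050/0.3950) = 459.7 × 2.01576 ≈ 926.6 nm.

926.6 nm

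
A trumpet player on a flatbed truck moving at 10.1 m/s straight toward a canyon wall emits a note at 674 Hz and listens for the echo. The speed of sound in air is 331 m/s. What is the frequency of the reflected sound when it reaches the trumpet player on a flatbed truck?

The canyon wall receives the sound from a moving source: f₁ = f₀ · v/(v − v_e) = 674 × 331/320.9 ≈ 695 Hz.
On the return leg the trumpet player on a flatbed truck is a moving observer: f₂ = f₁ · (v + v_e)/v = 695 × 341.1/331 ≈ 716 Hz.

716 Hz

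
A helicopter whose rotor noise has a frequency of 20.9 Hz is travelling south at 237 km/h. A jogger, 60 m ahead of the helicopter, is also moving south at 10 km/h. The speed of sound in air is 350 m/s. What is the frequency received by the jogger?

237 km/h = 65.83 m/s; 10 km/h = 2.778 m/s.
The jogger is ahead, so the helicopter is moving toward it while the jogger is moving away from the helicopter.
With source approaching and observer receding, f' = f · (v − v_o)/(v − v_s).
f' = 20.9 × (350 − 2.778)/(350 − 65.83) = 20.9 × 347.22/284.17 ≈ 25.5 Hz.

25.5 Hz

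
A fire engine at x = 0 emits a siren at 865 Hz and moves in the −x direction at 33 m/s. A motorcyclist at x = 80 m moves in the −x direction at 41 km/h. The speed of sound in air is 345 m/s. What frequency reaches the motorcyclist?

816 Hz

41 km/h = 11.39 m/s.
The observer lies on the +x side, so the source is heading away from the observer and the observer is heading toward the source.
General Doppler shift: f' = f · (v + v_o)/(v + v_s).
f' = 865 × (345 + 11.39)/(345 + 33) = 865 × 356.39/378 ≈ 816 Hz.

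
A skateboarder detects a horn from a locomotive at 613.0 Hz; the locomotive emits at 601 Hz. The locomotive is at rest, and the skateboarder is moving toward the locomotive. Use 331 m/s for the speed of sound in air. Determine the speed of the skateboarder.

6.6 m/s

f' = f · (v + v_o)/v ⇒ v_o = v · |f'/f − 1|.
v_o = 331 × |613.0/601 − 1| = 331 × 0.01997 ≈ 6.6 m/s.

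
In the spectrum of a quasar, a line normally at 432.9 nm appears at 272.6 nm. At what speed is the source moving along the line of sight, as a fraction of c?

0.432c

λ'/λ₀ = 0.6297 < 1 (blueshift), so the source is approaching.
λ'/λ₀ = √((1 − β)/(1 + β)) for an approaching source ⇒ β = (1 − r²)/(1 + r²) with r = λ'/λ₀.
β = (1 − 0.3965)/(1 + 0.3965) ≈ 0.432.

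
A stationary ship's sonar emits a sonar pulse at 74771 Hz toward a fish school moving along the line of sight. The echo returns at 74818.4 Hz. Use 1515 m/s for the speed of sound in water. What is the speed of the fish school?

0.48 m/s

Double Doppler shift off a moving reflector: f₂ = f₀ · (v + u)/(v − u) (u > 0 toward emitter).
Rearranging, u = v · (f₂ − f₀)/(f₂ + f₀) = 1515 × 47.4/149589.4 ≈ 0.48 m/s.
So the fish school is moving at 0.48 m/s toward the emitter.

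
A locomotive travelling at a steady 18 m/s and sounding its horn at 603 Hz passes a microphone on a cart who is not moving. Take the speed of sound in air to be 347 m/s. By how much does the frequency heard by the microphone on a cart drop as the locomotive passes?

Approaching: f₁ = f · v/(v − v_s) = 603 × 347/329 ≈ 636.0 Hz.
Receding: f₂ = f · v/(v + v_s) = 603 × 347/365 ≈ 573.3 Hz.
Drop: f₁ − f₂ = 2f·v·v_s/(v² − v_s²) = 2 × 603 × 347 × 18/(347² − 18²) ≈ 62.7 Hz.

62.7 Hz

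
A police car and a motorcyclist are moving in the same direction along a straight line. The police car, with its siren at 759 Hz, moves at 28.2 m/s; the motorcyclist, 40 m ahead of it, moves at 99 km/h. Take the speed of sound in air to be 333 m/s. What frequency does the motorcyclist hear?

99 km/h = 27.5 m/s.
The motorcyclist is ahead, so the police car is moving toward it while the motorcyclist is moving away from the police car.
General Doppler shift: f' = f · (v − v_o)/(v − v_s).
f' = 759 × (333 − 27.5)/(333 − 28.2) = 759 × 305.5/304.8 ≈ 761 Hz.

761 Hz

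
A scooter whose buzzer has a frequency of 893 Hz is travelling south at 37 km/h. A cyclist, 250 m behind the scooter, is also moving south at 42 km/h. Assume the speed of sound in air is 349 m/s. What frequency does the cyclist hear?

896 Hz

37 km/h = 10.28 m/s; 42 km/h = 11.67 m/s.
The cyclist is behind, so the scooter is moving away from it while the cyclist is moving toward the scooter.
General Doppler shift: f' = f · (v + v_o)/(v + v_s).
f' = 893 × (349 + 11.67)/(349 + 10.28) = 893 × 360.67/359.28 ≈ 896 Hz.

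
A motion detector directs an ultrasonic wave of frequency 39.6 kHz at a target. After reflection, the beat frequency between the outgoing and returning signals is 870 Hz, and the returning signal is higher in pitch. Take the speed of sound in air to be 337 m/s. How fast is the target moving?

Double Doppler shift off a moving reflector: f₂ = f₀ · (v + u)/(v − u) (u > 0 toward emitter).
Returning signal is higher, so f₂ = f₀ + Δf = 39600 + 870 = 40470 Hz.
Rearranging, u = v · (f₂ − f₀)/(f₂ + f₀) = 337 × 870/80070 ≈ 3.7 m/s.
So the target is moving at 3.7 m/s toward the emitter.

3.7 m/s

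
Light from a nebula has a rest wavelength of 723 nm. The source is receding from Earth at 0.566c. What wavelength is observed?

1373.4 nm

Relativistic Doppler for wavelength: λ' = λ₀ · √((1 + β)/(1 − β)).
λ' = 723 × √(1.5660/0.4340) = 723 × 1.89955 ≈ 1373.4 nm.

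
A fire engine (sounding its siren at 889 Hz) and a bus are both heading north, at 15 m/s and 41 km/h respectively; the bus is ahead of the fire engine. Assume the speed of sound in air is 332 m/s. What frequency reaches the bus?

899 Hz

41 km/h = 11.39 m/s.
The bus is ahead, so the fire engine is moving toward it while the bus is moving away from the fire engine.
Both move, so f' = f · (v − v_o)/(v − v_s).
f' = 889 × (332 − 11.39)/(332 − 15) = 889 × 320.61/317 ≈ 899 Hz.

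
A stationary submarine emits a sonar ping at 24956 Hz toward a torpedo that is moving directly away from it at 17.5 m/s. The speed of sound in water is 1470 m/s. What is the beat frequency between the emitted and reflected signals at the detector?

The torpedo first receives the wave as a moving observer: f₁ = f₀ · (v − u)/v = 24956 × (1470 − 17.5)/1470 ≈ 24659 Hz.
On reflection it acts as a source moving away from the stationary detector: f₂ = f₁ · v/(v + u) = 24659 × 1470/1487.5 ≈ 24369 Hz.
Equivalently f₂ = f₀ · (v − u)/(v + u).
Beat frequency: |f₂ − f₀| = 2u·f₀/(v + u) = 2 × 17.5 × 24956/1487.5 ≈ 587 Hz.

587 Hz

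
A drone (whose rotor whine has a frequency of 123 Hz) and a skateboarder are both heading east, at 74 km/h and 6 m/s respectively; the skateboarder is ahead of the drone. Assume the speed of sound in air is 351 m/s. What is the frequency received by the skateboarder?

74 km/h = 20.56 m/s.
The skateboarder is ahead, so the drone is moving toward it while the skateboarder is moving away from the drone.
General Doppler shift: f' = f · (v − v_o)/(v − v_s).
f' = 123 × (351 − 6)/(351 − 20.56) = 123 × 345/330.44 ≈ 128 Hz.

128 Hz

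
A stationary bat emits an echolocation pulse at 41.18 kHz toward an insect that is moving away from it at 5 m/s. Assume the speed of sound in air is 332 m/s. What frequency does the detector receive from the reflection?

At the insect (a moving observer), f₁ = f₀ · (v − u)/v = 41.18 × 327/332 ≈ 40.6 kHz.
On reflection it acts as a source moving away from the stationary detector: f₂ = f₁ · v/(v + u) = 40.6 × 332/337 ≈ 40.0 kHz.
Equivalently f₂ = f₀ · (v − u)/(v + u).

40.0 kHz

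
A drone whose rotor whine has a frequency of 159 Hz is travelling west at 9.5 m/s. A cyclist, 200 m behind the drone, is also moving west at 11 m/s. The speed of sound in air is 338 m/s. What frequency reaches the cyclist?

The cyclist is behind, so the drone is moving away from it while the cyclist is moving toward the drone.
Both move, so f' = f · (v + v_o)/(v + v_s).
f' = 159 × (338 + 11)/(338 + 9.5) = 159 × 349/347.5 ≈ 160 Hz.

160 Hz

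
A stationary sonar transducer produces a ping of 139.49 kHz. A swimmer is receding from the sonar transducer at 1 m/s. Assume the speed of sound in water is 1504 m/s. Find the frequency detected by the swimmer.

139.4 kHz

Only the observer moves, away from the source, so f' = f · (v − v_o)/v.
f' = 139.49 × (1504 − 1)/1504 = 139.49 × 1503/1504 ≈ 139.4 kHz.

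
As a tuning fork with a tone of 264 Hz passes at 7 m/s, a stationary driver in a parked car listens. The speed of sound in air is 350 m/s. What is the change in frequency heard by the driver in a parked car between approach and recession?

Approaching: f₁ = f · v/(v − v_s) = 264 × 350/343 ≈ 269.4 Hz.
Receding: f₂ = f · v/(v + v_s) = 264 × 350/357 ≈ 258.8 Hz.
Drop: f₁ − f₂ = 2f·v·v_s/(v² − v_s²) = 2 × 264 × 350 × 7/(350² − 7²) ≈ 10.6 Hz.

10.6 Hz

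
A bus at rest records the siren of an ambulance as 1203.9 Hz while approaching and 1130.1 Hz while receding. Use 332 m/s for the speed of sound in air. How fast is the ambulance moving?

f₁/f₂ = (v + v_s)/(v − v_s), so v_s = v · (f₁ − f₂)/(f₁ + f₂).
v_s = 332 × (1203.9 − 1130.1)/(1203.9 + 1130.1) = 332 × 73.8/2334.0 ≈ 10.5 m/s.

10.5 m/s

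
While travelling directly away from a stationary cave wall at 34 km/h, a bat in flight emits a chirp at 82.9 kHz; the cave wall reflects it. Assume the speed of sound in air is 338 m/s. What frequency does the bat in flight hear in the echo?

78.4 kHz

34 km/h = 9.444 m/s.
The cave wall receives the sound from a moving source: f₁ = f₀ · v/(v + v_e) = 82.9 × 338/347.44 ≈ 80.6 kHz.
On the return leg the bat in flight is a moving observer: f₂ = f₁ · (v − v_e)/v = 80.6 × 328.56/338 ≈ 78.4 kHz.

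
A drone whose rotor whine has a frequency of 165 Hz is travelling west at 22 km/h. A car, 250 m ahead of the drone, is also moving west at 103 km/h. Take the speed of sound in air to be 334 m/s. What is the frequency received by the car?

22 km/h = 6.111 m/s; 103 km/h = 28.61 m/s.
The car is ahead, so the drone is moving toward it while the car is moving away from the drone.
With source approaching and observer receding, f' = f · (v − v_o)/(v − v_s).
f' = 165 × (334 − 28.61)/(334 − 6.111) = 165 × 305.39/327.89 ≈ 154 Hz.

154 Hz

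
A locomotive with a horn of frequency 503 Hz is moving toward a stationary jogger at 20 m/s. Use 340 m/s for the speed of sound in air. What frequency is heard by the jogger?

With the source moving toward a stationary observer, f' = f · v/(v − v_s).
f' = 503 × 340/(340 − 20) = 503 × 340/320 ≈ 534 Hz.

534 Hz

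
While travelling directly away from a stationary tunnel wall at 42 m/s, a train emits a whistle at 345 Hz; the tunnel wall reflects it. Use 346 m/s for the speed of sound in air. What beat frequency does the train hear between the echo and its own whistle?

The tunnel wall receives the sound from a moving source: f₁ = f₀ · v/(v + v_e) = 345 × 346/388 ≈ 307.7 Hz.
On the return leg the train is a moving observer: f₂ = f₁ · (v − v_e)/v = 307.7 × 304/346 ≈ 270.3 Hz.
Equivalently f₂ = f₀ · (v − v_e)/(v + v_e).
Beat against the emitted tone: |f₂ − f₀| = 2v_e·f₀/(v + v_e) = 2 × 42 × 345/388 ≈ 75 Hz.

75 Hz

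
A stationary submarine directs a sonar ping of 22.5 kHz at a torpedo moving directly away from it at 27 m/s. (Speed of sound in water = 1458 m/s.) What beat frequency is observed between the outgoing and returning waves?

818 Hz

At the torpedo (a moving observer), f₁ = f₀ · (v − u)/v = 22.5 × 1431/1458 ≈ 22.083 kHz.
On reflection it acts as a source moving away from the stationary detector: f₂ = f₁ · v/(v + u) = 22.083 × 1458/1485 ≈ 21.682 kHz.
Beat frequency (with f₀ = 22500 Hz): |f₂ − f₀| = 2u·f₀/(v + u) = 2 × 27 × 22500/1485 ≈ 818 Hz.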